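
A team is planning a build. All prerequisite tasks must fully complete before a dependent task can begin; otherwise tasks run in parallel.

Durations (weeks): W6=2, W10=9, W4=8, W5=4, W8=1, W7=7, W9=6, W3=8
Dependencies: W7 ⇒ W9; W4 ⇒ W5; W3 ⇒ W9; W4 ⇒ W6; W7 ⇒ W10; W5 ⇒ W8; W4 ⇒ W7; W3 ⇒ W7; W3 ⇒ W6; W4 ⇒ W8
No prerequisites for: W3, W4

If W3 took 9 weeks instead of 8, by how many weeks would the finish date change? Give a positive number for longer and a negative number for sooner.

As given, the longest chain is W3→W7→W10 = 8+7+9 = 24, so the finish is 24 weeks.
Since W3 is critical, the +1 change carries straight to that chain (now 25 weeks).
The critical path is still W3→W7→W10; finish is now 25 weeks.
Change in finish: 25 − 24 = +1 weeks.

1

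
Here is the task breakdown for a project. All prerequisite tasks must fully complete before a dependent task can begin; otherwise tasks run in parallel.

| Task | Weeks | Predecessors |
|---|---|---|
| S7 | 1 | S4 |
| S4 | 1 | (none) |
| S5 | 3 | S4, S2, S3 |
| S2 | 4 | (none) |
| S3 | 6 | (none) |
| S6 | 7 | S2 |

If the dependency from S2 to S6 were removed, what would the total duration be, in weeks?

With the dependency in place, S2→S6 = 4+7 = 11 sets the finish at 11 weeks.
Without S2→S6, S6's earliest start moves from 4 to 0.
After: S3→S5 = 6+3 = 9 → 9 weeks.

9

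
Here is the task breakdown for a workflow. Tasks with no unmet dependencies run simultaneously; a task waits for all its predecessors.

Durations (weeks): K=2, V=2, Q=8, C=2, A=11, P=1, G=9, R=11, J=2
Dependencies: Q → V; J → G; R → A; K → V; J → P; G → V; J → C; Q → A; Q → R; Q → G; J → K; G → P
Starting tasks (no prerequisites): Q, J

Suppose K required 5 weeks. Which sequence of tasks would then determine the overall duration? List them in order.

Q, R, A

Actual critical path: Q→R→A = 8+11+11 = 30 ⇒ 30 weeks.
K is off the critical path — its longest chain is 6 weeks, giving 24 of slack.
The critical path is still Q→R→A; finish is now 30 weeks.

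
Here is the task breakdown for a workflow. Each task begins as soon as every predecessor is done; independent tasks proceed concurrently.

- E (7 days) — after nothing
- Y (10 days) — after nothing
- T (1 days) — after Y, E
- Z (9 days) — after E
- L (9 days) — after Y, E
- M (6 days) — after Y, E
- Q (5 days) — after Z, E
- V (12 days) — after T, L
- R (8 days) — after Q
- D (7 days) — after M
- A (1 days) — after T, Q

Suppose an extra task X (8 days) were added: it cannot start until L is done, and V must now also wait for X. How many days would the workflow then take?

Originally the workflow takes 31 days.
With X inserted, V now waits for max(T, L, X).
New critical path: Y→L→X→V = 10+9+8+12 = 39 ⇒ 39 days.

39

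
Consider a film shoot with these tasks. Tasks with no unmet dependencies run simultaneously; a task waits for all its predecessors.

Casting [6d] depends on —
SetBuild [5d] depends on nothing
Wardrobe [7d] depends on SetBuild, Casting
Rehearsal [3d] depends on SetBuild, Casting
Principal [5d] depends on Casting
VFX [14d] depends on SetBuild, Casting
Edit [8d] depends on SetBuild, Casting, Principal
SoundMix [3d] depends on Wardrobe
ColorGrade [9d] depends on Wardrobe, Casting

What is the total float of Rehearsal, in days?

13

Critical path: Casting→Wardrobe→ColorGrade = 6+7+9 = 22, so the finish is 22 days.
The longest chain containing Rehearsal totals 9 days.
Slack of Rehearsal = 19 − 6 = 13 days.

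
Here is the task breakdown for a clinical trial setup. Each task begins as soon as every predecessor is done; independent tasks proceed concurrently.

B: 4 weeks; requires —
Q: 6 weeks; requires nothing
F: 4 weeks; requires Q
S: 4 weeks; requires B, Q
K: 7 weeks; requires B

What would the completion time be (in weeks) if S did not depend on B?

Original critical path: B→K = 4+7 = 11 ⇒ 11 weeks.
Dropping B→S doesn't change S's earliest start (6); another predecessor still binds.
After: B→K = 4+7 = 11 → 11 weeks.

11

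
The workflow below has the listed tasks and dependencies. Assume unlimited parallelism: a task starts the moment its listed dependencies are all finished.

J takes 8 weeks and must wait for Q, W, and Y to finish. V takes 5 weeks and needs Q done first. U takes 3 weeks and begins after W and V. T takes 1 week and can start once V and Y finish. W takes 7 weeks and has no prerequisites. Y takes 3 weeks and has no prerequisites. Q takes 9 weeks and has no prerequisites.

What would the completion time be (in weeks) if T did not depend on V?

17

Before: longest chain Q→V→U = 9+5+3 = 17, finish 17.
Without V→T, T's earliest start moves from 14 to 3.
New critical path: Q→V→U = 9+5+3 = 17 ⇒ 17 weeks.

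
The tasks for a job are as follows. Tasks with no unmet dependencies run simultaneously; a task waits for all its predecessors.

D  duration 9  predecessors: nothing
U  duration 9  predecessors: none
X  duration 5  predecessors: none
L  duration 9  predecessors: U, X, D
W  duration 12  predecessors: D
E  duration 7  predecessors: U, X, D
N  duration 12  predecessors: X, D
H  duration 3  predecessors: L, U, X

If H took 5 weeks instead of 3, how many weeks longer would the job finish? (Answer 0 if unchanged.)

2

Baseline: D→L→H = 9+9+3 = 21 → 21 weeks.
H is on the critical path; changing it to 5 makes that path 23 weeks.
That remains the longest chain; total 23 weeks.
Change in finish: 23 − 21 = +2 weeks.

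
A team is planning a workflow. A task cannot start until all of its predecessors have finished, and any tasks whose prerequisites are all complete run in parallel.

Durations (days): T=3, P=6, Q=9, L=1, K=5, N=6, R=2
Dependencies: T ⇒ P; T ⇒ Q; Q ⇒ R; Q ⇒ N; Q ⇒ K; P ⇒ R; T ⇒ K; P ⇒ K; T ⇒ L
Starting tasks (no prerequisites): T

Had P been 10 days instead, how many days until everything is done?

Actual critical path: T→Q→N = 3+9+6 = 18 ⇒ 18 days.
P is off the critical path — its longest chain is 14 days, giving 4 of slack.
Now T→P→K = 3+10+5 = 18 is longest, so the finish becomes 18 days.

18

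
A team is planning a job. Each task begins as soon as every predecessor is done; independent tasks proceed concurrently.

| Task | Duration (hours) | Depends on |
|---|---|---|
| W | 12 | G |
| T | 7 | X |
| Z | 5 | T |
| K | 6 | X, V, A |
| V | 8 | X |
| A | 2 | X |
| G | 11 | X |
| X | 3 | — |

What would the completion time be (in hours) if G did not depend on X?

23

With the dependency in place, X→G→W = 3+11+12 = 26 sets the finish at 26 hours.
Without X→G, G's earliest start moves from 3 to 0.
The longest chain is now G→W = 11+12 = 23, so the plan takes 23 hours.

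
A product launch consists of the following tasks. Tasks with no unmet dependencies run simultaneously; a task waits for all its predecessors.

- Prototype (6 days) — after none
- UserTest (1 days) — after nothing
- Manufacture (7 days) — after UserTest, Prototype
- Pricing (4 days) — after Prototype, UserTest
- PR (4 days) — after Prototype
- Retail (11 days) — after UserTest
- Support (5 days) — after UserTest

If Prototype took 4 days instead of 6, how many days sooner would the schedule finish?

1

The binding path is Prototype→Manufacture = 6+7 = 13; finish at 13 days.
Prototype is on the critical path; changing it to 4 makes that path 11 days.
New critical path: UserTest→Retail = 1+11 = 12 ⇒ 12 days.
Change in finish: 12 − 13 = -1 days.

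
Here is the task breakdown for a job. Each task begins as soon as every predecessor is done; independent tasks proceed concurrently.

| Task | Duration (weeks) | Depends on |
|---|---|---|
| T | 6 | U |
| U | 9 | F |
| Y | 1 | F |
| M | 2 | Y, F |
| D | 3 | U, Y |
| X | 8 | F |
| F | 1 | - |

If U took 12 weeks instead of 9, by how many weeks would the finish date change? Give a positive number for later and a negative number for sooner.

3

The binding path is F→U→T = 1+9+6 = 16; finish at 16 weeks.
U lies on that path, so at 12 weeks the path becomes 19 weeks.
That remains the longest chain; total 19 weeks.
Change in finish: 19 − 16 = +3 weeks.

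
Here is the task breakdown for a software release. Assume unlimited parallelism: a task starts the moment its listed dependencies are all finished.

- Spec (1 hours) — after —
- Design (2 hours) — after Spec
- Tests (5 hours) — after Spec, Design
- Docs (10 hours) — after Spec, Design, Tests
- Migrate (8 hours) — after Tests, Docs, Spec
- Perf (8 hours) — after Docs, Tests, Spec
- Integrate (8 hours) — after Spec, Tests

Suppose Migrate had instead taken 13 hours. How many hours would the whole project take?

31

Baseline: Spec→Design→Tests→Docs→Migrate = 1+2+5+10+8 = 26 → 26 hours.
Migrate lies on that path, so at 13 hours the path becomes 31 hours.
The critical path is still Spec→Design→Tests→Docs→Migrate; finish is now 31 hours.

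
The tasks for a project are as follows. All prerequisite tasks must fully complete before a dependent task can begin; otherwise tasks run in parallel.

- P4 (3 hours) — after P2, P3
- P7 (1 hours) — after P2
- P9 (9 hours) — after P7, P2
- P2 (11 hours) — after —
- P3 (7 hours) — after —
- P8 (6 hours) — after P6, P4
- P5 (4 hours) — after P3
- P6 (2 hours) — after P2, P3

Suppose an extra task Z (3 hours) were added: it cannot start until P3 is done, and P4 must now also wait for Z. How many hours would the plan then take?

Originally the plan takes 21 hours.
With Z inserted, P4 now waits for max(P2, P3, Z).
New critical path: P2→P7→P9 = 11+1+9 = 21 ⇒ 21 hours.

21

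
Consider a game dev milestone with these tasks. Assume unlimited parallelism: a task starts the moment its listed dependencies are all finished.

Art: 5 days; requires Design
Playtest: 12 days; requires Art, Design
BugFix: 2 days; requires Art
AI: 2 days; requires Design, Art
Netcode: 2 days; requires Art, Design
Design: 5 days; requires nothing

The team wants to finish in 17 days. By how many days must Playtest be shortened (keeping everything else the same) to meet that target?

5

Current finish: 22 days; target: 17.
Playtest is on every critical path, so each day cut from Playtest cuts the finish by one (this holds down to a finish of 12).
Need 22 − 17 = 5 days off Playtest → Playtest becomes 7 days, finish becomes 17.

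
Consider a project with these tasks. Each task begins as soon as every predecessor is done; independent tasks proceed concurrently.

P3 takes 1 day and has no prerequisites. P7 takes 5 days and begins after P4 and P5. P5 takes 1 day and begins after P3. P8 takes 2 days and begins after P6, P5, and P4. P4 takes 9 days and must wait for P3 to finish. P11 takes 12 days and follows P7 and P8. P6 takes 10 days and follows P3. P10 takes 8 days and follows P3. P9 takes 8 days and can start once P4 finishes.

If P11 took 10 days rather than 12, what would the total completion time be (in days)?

Baseline: P3→P4→P7→P11 = 1+9+5+12 = 27 → 27 days.
P11 lies on that path, so at 10 days the path becomes 25 days.
The critical path is still P3→P4→P7→P11; finish is now 25 days.

25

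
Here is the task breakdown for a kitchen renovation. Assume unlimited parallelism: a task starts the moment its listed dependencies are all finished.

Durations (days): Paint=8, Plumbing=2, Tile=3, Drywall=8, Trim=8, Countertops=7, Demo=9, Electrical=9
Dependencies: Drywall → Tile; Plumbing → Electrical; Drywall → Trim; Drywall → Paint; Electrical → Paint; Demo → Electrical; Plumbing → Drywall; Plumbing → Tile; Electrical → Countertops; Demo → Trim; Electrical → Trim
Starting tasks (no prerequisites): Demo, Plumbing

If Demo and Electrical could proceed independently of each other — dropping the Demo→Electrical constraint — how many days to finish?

Original critical path: Demo→Electrical→Paint = 9+9+8 = 26 ⇒ 26 days.
Without Demo→Electrical, Electrical's earliest start moves from 9 to 2.
After: Plumbing→Electrical→Paint = 2+9+8 = 19 → 19 days.

19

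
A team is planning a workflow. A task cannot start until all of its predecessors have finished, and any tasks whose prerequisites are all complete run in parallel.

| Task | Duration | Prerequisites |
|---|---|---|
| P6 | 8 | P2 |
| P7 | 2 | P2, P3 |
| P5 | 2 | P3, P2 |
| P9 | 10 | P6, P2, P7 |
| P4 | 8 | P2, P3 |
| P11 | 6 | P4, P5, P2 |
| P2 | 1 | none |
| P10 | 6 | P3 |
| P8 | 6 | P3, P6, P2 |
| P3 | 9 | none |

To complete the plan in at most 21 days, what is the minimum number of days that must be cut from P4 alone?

2

Current finish: 23 days; target: 21.
P4 is on every critical path, so each day cut from P4 cuts the finish by one (this holds down to a finish of 21).
Need 23 − 21 = 2 days off P4 → P4 becomes 6 days, finish becomes 21.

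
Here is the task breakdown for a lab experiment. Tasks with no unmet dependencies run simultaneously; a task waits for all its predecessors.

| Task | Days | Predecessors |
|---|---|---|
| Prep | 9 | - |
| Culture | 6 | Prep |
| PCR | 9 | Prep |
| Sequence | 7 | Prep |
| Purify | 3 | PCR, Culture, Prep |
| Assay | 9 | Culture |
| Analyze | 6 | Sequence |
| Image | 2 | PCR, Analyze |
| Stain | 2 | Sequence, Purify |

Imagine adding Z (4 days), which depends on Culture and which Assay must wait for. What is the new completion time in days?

Originally the schedule takes 24 days.
With Z inserted, Assay now waits for max(Culture, Z).
New critical path: Prep→Culture→Z→Assay = 9+6+4+9 = 28 ⇒ 28 days.

28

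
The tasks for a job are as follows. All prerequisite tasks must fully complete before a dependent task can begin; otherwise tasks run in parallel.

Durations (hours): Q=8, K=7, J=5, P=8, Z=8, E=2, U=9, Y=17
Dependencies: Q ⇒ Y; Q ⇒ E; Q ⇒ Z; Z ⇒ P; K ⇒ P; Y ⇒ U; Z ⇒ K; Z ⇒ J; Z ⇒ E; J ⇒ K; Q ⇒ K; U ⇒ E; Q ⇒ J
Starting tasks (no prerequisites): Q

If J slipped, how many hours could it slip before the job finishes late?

0

Q→Y→U→E = 8+17+9+2 = 36 sets the makespan at 36 hours.
Longest path through J: 36 hours (earliest finish 21, latest finish 21).
So J can slip 21 − 21 = 0 hours.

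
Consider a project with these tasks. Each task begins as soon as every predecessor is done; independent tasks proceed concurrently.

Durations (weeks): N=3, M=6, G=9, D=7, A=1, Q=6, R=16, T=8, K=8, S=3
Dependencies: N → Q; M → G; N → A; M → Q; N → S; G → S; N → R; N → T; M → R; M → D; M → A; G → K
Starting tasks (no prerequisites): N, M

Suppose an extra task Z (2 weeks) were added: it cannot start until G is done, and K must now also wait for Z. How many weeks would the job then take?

Originally the job takes 23 weeks.
With Z inserted, K now waits for max(G, Z).
New critical path: M→G→Z→K = 6+9+2+8 = 25 ⇒ 25 weeks.

25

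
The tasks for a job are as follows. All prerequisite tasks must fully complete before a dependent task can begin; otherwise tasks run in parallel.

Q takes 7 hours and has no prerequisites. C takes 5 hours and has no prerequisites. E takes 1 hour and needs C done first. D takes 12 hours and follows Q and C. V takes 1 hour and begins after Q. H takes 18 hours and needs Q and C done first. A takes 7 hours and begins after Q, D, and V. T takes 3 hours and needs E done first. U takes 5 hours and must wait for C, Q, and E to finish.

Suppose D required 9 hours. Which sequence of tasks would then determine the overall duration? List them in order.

Q, H

The binding path is Q→D→A = 7+12+7 = 26; finish at 26 hours.
Since D is critical, the -3 change carries straight to that chain (now 23 hours).
The binding chain switches to Q→H = 7+18 = 25; finish 25 hours.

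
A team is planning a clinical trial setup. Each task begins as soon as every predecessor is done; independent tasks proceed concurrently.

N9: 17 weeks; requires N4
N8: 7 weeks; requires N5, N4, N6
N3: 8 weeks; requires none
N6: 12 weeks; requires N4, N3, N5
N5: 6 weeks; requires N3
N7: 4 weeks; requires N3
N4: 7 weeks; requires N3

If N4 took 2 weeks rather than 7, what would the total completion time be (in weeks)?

33

Baseline: N3→N4→N6→N8 = 8+7+12+7 = 34 → 34 weeks.
N4 is on the critical path; changing it to 2 makes that path 29 weeks.
The binding chain switches to N3→N5→N6→N8 = 8+6+12+7 = 33; finish 33 weeks.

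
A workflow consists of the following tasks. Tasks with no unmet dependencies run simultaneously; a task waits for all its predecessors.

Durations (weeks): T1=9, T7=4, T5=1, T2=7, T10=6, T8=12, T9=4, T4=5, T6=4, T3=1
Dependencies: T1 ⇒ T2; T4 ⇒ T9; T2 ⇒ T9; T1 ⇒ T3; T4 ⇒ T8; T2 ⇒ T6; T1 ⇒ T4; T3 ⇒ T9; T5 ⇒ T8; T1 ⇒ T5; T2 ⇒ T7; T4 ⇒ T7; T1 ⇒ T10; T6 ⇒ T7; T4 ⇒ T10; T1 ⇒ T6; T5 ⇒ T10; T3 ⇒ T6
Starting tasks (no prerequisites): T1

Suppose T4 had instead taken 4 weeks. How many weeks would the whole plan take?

25

As given, the longest chain is T1→T4→T8 = 9+5+12 = 26, so the finish is 26 weeks.
T4 lies on that path, so at 4 weeks the path becomes 25 weeks.
The critical path is still T1→T4→T8; finish is now 25 weeks.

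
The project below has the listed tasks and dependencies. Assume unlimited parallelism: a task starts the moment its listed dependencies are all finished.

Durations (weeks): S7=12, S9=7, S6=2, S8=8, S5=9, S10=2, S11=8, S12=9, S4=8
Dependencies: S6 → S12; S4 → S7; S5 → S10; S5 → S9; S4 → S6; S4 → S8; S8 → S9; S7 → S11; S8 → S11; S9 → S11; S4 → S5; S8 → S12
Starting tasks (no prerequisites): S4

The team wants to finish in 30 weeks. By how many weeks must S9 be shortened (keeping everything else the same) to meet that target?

Current finish: 32 weeks; target: 30.
S9 is on every critical path, so each week cut from S9 cuts the finish by one (this holds down to a finish of 28).
Need 32 − 30 = 2 weeks off S9 → S9 becomes 5 weeks, finish becomes 30.

2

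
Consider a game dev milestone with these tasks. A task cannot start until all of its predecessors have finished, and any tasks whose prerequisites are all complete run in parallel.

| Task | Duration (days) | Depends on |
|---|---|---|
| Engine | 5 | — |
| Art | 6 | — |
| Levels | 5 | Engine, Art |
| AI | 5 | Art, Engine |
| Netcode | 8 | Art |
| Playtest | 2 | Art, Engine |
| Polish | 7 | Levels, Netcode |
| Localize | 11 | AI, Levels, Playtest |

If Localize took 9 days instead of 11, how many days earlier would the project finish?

The binding path is Art→Levels→Localize = 6+5+11 = 22; finish at 22 days.
Since Localize is critical, the -2 change carries straight to that chain (now 20 days).
The binding chain switches to Art→Netcode→Polish = 6+8+7 = 21; finish 21 days.
Change in finish: 21 − 22 = -1 days.

1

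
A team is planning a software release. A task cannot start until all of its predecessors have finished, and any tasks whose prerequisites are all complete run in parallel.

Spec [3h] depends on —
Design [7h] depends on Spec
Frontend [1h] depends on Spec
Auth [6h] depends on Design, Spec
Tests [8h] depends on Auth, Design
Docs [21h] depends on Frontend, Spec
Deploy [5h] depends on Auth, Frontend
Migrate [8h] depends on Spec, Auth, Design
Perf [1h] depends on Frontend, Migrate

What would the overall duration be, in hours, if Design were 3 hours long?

25

Critical path before the change: Spec→Design→Auth→Migrate→Perf = 3+7+6+8+1 = 25 giving 25 hours.
Since Design is critical, the -4 change carries straight to that chain (now 21 hours).
New critical path: Spec→Frontend→Docs = 3+1+21 = 25 ⇒ 25 hours.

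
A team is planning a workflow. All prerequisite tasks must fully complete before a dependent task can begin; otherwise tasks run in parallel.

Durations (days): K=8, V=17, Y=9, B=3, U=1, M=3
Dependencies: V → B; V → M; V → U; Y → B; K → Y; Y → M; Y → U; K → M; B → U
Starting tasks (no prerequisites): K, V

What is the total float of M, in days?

1

K→Y→B→U = 8+9+3+1 = 21 sets the makespan at 21 days.
Longest path through M: 20 days (earliest finish 20, latest finish 21).
Slack of M = 18 − 17 = 1 day.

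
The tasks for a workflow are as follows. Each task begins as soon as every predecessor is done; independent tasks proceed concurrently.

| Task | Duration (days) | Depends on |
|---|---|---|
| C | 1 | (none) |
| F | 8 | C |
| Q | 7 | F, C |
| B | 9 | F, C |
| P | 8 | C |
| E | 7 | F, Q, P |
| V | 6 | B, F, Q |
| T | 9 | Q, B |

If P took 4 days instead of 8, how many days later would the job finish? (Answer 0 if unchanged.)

As given, the longest chain is C→F→B→T = 1+8+9+9 = 27, so the finish is 27 days.
The longest path through P is only 16 days, so P has float 11.
The critical path is still C→F→B→T; finish is now 27 days.
Change in finish: 27 − 27 = +0 days.

0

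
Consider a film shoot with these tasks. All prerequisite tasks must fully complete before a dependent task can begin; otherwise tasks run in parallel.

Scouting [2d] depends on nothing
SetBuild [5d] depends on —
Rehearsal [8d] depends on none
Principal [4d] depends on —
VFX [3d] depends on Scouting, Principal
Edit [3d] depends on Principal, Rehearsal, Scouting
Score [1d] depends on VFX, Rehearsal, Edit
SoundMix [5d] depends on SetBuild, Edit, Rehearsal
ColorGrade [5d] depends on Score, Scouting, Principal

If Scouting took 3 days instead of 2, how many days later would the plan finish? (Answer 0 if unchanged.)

As given, the longest chain is Rehearsal→Edit→Score→ColorGrade = 8+3+1+5 = 17, so the finish is 17 days.
The longest path through Scouting is only 11 days, so Scouting has float 6.
No other chain overtakes it, so the finish is 17 days.
Change in finish: 17 − 17 = +0 days.

0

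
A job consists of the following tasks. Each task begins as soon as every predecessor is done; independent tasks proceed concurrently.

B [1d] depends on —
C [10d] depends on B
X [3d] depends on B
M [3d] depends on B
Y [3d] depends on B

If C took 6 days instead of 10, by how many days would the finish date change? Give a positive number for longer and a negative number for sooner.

-4

Actual critical path: B→C = 1+10 = 11 ⇒ 11 days.
C is on the critical path; changing it to 6 makes that path 7 days.
No other chain overtakes it, so the finish is 7 days.
Change in finish: 7 − 11 = -4 days.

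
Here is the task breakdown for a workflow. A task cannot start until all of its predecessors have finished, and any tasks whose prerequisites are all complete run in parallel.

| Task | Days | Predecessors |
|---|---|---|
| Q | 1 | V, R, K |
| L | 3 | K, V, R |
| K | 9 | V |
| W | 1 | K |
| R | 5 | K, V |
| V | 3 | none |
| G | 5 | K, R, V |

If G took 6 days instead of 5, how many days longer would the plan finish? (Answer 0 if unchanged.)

1

Critical path before the change: V→K→R→G = 3+9+5+5 = 22 giving 22 days.
G lies on that path, so at 6 days the path becomes 23 days.
That remains the longest chain; total 23 days.
Change in finish: 23 − 22 = +1 days.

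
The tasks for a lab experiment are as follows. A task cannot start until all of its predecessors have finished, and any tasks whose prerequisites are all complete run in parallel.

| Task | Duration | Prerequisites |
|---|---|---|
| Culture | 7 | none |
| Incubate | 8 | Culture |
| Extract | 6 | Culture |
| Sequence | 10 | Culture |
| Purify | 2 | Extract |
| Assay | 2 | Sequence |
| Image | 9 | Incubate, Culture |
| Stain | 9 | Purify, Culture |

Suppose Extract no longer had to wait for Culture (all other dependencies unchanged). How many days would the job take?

Before: longest chain Culture→Incubate→Image = 7+8+9 = 24, finish 24.
Without Culture→Extract, Extract's earliest start moves from 7 to 0.
The longest chain is now Culture→Incubate→Image = 7+8+9 = 24, so the job takes 24 days.

24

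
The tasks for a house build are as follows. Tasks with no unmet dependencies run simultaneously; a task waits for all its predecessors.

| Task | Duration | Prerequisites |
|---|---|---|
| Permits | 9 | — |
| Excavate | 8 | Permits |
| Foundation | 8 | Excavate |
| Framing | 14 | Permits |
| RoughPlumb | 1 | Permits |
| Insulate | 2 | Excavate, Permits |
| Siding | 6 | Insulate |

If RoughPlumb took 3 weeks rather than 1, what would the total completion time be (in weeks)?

Baseline: Permits→Excavate→Foundation = 9+8+8 = 25 → 25 weeks.
RoughPlumb is off the critical path — its longest chain is 10 weeks, giving 15 of slack.
No other chain overtakes it, so the finish is 25 weeks.

25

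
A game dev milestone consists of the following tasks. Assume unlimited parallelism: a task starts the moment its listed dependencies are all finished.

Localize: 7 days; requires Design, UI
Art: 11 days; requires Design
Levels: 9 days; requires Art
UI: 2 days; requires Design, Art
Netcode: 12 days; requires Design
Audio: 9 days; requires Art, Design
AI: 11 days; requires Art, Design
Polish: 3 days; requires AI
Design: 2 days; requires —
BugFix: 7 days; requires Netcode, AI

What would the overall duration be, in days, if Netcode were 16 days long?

As given, the longest chain is Design→Art→AI→BugFix = 2+11+11+7 = 31, so the finish is 31 days.
Netcode has 10 days of float (longest path through it is 21).
That remains the longest chain; total 31 days.

31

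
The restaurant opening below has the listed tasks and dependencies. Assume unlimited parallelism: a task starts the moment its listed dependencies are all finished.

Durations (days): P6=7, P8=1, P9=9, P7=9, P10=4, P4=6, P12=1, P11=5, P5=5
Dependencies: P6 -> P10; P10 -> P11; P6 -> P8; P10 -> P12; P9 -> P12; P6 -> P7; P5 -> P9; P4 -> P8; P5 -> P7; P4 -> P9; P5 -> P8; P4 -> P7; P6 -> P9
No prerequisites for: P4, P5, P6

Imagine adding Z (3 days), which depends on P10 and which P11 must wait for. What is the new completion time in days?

19

Originally the restaurant opening takes 17 days.
With Z inserted, P11 now waits for max(P10, Z).
New critical path: P6→P10→Z→P11 = 7+4+3+5 = 19 ⇒ 19 days.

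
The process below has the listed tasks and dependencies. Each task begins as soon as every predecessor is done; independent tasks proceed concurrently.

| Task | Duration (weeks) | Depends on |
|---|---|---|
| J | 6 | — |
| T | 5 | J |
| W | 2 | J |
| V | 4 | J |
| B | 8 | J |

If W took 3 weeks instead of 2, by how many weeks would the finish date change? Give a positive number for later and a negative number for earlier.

Baseline: J→B = 6+8 = 14 → 14 weeks.
W is off the critical path — its longest chain is 8 weeks, giving 6 of slack.
The critical path is still J→B; finish is now 14 weeks.
Change in finish: 14 − 14 = +0 weeks.

0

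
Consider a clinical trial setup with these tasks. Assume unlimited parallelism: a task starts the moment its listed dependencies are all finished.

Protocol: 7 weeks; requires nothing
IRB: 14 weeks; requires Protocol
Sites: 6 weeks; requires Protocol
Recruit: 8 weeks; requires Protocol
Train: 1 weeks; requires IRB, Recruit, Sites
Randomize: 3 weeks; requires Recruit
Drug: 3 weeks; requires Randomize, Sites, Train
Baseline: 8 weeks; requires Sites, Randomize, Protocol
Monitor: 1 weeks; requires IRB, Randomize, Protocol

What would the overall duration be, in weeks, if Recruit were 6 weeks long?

25

As given, the longest chain is Protocol→Recruit→Randomize→Baseline = 7+8+3+8 = 26, so the finish is 26 weeks.
Recruit lies on that path, so at 6 weeks the path becomes 24 weeks.
The binding chain switches to Protocol→IRB→Train→Drug = 7+14+1+3 = 25; finish 25 weeks.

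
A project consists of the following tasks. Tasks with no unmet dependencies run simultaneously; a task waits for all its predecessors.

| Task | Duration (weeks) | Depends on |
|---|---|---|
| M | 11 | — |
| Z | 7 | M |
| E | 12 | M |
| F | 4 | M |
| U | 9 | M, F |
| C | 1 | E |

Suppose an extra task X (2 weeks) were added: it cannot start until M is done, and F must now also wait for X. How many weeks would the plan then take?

26

Originally the plan takes 24 weeks.
With X inserted, F now waits for max(M, X).
New critical path: M→X→F→U = 11+2+4+9 = 26 ⇒ 26 weeks.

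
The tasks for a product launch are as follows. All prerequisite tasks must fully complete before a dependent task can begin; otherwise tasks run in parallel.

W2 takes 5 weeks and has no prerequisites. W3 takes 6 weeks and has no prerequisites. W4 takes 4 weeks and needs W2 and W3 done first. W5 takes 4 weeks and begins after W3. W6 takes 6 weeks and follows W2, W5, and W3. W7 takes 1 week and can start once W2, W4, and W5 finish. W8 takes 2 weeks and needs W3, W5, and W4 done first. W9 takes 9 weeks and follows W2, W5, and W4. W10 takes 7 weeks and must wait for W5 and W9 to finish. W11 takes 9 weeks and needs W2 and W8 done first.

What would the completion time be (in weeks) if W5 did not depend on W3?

26

With the dependency in place, W3→W4→W9→W10 = 6+4+9+7 = 26 sets the finish at 26 weeks.
Without W3→W5, W5's earliest start moves from 6 to 0.
New critical path: W3→W4→W9→W10 = 6+4+9+7 = 26 ⇒ 26 weeks.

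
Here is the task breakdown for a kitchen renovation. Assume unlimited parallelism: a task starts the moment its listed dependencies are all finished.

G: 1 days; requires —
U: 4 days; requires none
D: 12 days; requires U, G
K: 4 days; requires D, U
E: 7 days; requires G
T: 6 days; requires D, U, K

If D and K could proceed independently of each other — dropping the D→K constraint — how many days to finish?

22

With the dependency in place, U→D→K→T = 4+12+4+6 = 26 sets the finish at 26 days.
Without D→K, K's earliest start moves from 16 to 4.
The longest chain is now U→D→T = 4+12+6 = 22, so the job takes 22 days.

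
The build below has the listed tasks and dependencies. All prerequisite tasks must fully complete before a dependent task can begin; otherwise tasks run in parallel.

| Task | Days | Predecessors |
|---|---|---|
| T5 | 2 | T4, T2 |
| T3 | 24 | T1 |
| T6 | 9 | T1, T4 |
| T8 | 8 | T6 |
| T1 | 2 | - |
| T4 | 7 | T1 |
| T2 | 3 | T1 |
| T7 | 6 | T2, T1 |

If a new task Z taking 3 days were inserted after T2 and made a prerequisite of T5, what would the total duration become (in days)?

Originally the job takes 26 days.
With Z inserted, T5 now waits for max(T4, T2, Z).
New critical path: T1→T3 = 2+24 = 26 ⇒ 26 days.

26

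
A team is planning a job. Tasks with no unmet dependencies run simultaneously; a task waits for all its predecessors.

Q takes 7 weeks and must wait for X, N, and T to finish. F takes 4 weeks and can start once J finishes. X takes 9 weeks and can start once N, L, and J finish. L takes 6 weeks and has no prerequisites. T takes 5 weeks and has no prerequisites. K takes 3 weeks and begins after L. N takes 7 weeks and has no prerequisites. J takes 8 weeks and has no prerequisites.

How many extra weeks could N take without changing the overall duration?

J→X→Q = 8+9+7 = 24 sets the makespan at 24 weeks.
Longest path through N: 23 weeks (earliest finish 7, latest finish 8).
Float = 24 − 23 = 1.

1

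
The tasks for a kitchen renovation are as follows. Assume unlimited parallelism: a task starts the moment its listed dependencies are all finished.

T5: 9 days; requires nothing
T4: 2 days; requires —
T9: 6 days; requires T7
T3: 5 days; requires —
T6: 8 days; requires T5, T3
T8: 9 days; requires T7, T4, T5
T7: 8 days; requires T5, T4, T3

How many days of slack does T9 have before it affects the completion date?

3

T5→T7→T8 = 9+8+9 = 26 sets the makespan at 26 days.
Longest path through T9: 23 days (earliest finish 23, latest finish 26).
Slack of T9 = 20 − 17 = 3 days.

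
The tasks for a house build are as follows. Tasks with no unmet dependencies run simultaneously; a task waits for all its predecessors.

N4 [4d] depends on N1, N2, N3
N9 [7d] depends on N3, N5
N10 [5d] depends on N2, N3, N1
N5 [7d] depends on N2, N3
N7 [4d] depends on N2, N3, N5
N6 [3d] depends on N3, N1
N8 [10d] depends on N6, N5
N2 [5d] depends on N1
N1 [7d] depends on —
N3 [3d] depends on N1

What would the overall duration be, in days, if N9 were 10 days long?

Critical path before the change: N1→N2→N5→N8 = 7+5+7+10 = 29 giving 29 days.
N9 has 3 days of float (longest path through it is 26).
No other chain overtakes it, so the finish is 29 days.

29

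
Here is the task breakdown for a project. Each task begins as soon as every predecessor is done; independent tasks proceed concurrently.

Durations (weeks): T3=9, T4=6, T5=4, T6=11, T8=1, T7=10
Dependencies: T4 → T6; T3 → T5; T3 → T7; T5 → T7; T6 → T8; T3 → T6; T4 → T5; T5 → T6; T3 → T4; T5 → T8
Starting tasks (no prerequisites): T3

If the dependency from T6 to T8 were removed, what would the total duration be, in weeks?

Before: longest chain T3→T4→T5→T6→T8 = 9+6+4+11+1 = 31, finish 31.
Without T6→T8, T8's earliest start moves from 30 to 19.
New critical path: T3→T4→T5→T6 = 9+6+4+11 = 30 ⇒ 30 weeks.

30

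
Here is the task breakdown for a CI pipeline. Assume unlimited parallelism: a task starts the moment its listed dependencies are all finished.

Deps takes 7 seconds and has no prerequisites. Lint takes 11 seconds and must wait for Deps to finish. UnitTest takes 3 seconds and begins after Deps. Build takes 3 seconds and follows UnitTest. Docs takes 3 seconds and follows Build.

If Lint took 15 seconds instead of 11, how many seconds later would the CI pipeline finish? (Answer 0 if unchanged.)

4

Critical path before the change: Deps→Lint = 7+11 = 18 giving 18 seconds.
Lint is on the critical path; changing it to 15 makes that path 22 seconds.
No other chain overtakes it, so the finish is 22 seconds.
Change in finish: 22 − 18 = +4 seconds.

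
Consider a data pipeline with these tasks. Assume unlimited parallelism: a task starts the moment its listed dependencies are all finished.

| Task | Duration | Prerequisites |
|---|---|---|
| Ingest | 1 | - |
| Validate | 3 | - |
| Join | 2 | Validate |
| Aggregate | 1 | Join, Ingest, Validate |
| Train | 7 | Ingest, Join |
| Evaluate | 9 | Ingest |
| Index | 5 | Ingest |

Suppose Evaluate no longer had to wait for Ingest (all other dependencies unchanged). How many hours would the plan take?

Before: longest chain Validate→Join→Train = 3+2+7 = 12, finish 12.
Without Ingest→Evaluate, Evaluate's earliest start moves from 1 to 0.
New critical path: Validate→Join→Train = 3+2+7 = 12 ⇒ 12 hours.

12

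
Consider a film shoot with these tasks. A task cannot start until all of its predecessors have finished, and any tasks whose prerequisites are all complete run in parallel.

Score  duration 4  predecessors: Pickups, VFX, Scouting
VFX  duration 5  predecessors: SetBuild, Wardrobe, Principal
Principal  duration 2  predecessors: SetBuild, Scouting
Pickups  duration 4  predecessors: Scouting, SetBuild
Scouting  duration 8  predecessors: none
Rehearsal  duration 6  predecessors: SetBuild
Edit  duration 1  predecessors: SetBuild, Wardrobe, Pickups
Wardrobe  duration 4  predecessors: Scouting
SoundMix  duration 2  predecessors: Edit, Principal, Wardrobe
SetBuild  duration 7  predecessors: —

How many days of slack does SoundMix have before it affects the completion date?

6

Scouting→Wardrobe→VFX→Score = 8+4+5+4 = 21 sets the makespan at 21 days.
Longest path through SoundMix: 15 days (earliest finish 15, latest finish 21).
Slack of SoundMix = 19 − 13 = 6 days.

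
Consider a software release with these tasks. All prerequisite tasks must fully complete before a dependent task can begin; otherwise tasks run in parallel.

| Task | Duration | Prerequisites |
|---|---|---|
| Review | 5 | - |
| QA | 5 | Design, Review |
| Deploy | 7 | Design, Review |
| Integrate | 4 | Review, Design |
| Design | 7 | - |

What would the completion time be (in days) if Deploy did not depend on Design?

With the dependency in place, Design→Deploy = 7+7 = 14 sets the finish at 14 days.
Without Design→Deploy, Deploy's earliest start moves from 7 to 5.
The longest chain is now Design→QA = 7+5 = 12, so the software release takes 12 days.

12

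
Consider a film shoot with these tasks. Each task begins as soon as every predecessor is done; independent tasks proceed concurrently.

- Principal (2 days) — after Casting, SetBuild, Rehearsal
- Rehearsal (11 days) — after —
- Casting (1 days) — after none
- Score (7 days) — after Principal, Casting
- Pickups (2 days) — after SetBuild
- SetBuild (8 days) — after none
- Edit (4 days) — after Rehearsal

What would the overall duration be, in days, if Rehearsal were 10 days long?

19

The binding path is Rehearsal→Principal→Score = 11+2+7 = 20; finish at 20 days.
Rehearsal lies on that path, so at 10 days the path becomes 19 days.
That remains the longest chain; total 19 days.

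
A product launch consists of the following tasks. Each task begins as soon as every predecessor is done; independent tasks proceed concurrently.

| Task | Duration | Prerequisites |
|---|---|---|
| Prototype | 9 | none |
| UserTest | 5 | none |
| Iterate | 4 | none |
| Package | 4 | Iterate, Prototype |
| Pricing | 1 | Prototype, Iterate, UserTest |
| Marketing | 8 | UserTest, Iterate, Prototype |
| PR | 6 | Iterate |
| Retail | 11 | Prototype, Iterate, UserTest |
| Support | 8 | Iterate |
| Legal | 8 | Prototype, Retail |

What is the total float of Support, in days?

The longest chain is Prototype→Retail→Legal = 9+11+8 = 28; overall finish 28 days.
Longest path through Support: 12 days (earliest finish 12, latest finish 28).
So Support can slip 28 − 12 = 16 days.

16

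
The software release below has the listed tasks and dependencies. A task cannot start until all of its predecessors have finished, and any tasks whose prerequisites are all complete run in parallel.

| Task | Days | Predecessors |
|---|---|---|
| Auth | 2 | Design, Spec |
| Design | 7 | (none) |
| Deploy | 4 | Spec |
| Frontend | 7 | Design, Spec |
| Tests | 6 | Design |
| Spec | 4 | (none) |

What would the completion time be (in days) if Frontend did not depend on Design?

With the dependency in place, Design→Frontend = 7+7 = 14 sets the finish at 14 days.
Without Design→Frontend, Frontend's earliest start moves from 7 to 4.
New critical path: Design→Tests = 7+6 = 13 ⇒ 13 days.

13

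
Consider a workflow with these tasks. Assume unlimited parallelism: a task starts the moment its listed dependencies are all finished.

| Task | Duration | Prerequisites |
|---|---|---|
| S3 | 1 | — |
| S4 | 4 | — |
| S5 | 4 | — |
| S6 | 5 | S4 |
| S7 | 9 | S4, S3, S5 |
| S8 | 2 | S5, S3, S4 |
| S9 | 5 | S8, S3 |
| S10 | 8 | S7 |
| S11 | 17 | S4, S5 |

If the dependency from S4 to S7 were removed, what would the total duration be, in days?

With the dependency in place, S4→S7→S10 = 4+9+8 = 21 sets the finish at 21 days.
Dropping S4→S7 doesn't change S7's earliest start (4); another predecessor still binds.
New critical path: S4→S11 = 4+17 = 21 ⇒ 21 days.

21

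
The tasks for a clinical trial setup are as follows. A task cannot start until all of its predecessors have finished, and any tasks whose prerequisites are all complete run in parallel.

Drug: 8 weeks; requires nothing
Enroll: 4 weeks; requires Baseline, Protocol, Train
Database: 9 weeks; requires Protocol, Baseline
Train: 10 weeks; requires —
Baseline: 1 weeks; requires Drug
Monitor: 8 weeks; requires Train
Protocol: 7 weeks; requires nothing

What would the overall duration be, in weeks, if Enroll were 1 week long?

18

Actual critical path: Train→Monitor = 10+8 = 18 ⇒ 18 weeks.
Enroll is off the critical path — its longest chain is 14 weeks, giving 4 of slack.
The critical path is still Train→Monitor; finish is now 18 weeks.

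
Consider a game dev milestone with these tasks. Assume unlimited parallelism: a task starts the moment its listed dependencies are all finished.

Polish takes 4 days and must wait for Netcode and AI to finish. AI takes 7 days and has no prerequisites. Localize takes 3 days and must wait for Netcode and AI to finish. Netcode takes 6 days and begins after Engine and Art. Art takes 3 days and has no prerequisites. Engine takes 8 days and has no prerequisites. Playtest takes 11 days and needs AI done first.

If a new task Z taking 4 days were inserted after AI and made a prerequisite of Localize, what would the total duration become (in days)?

18

Originally the project takes 18 days.
With Z inserted, Localize now waits for max(Netcode, AI, Z).
New critical path: Engine→Netcode→Polish = 8+6+4 = 18 ⇒ 18 days.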